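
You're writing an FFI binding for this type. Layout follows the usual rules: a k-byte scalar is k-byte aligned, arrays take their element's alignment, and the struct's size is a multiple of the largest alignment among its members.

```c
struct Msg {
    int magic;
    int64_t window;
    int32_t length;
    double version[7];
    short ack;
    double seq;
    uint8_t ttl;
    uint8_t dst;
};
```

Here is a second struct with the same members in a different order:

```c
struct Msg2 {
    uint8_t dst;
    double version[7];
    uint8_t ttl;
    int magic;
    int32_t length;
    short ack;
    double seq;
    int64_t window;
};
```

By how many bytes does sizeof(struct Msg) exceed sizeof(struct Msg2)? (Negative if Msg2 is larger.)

@0: magic [4B, align 4] → 4
+4 pad (align 8)
@8: window [8B, align 8] → 16
@16: length [4B, align 4] → 20
+4 pad (align 8)
@24: version [56B, align 8] → 80
@80: ack [2B, align 2] → 82
+6 pad (align 8)
@88: seq [8B, align 8] → 96
@96: ttl [1B, align 1] → 97
@97: dst [1B, align 1] → 98
+6 tail pad (align 8)
size 104, align 8
— Msg2 —
@0: dst [1B, align 1] → 1
+7 pad (align 8)
@8: version [56B, align 8] → 64
@64: ttl [1B, align 1] → 65
+3 pad (align 4)
@68: magic [4B, align 4] → 72
@72: length [4B, align 4] → 76
@76: ack [2B, align 2] → 78
+2 pad (align 8)
@80: seq [8B, align 8] → 88
@88: window [8B, align 8] → 96
size 96, align 8
104 − 96 = 8

8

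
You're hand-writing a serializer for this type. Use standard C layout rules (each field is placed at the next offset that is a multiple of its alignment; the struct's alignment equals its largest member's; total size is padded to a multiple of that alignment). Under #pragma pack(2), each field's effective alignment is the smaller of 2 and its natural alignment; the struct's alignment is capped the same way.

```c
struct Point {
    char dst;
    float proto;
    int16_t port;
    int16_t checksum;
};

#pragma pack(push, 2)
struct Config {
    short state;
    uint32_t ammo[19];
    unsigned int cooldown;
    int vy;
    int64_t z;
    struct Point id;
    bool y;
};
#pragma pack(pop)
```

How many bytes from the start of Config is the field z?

Point: @0: dst [1B, align 1] → 1; +3 pad (align 4); @4: proto [4B, align 4] → 8; @8: port [2B, align 2] → 10; @10: checksum [2B, align 2] → 12; size 12, align 4
@0: state [2B, align 2] → 2
@2: ammo [76B, align 2] → 78
@78: cooldown [4B, align 2] → 82
@82: vy [4B, align 2] → 86
@86: z [8B, align 2] → 94

86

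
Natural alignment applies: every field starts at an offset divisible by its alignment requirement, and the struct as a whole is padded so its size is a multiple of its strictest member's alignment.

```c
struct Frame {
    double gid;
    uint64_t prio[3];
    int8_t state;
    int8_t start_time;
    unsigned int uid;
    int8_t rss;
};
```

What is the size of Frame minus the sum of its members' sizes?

9

@0: gid [8B, align 8] → 8
@8: prio [24B, align 8] → 32
@32: state [1B, align 1] → 33
@33: start_time [1B, align 1] → 34
+2 pad (align 4)
@36: uid [4B, align 4] → 40
@40: rss [1B, align 1] → 41
+7 tail pad (align 8)
size 48, align 8
data bytes 39, size 48 → padding 9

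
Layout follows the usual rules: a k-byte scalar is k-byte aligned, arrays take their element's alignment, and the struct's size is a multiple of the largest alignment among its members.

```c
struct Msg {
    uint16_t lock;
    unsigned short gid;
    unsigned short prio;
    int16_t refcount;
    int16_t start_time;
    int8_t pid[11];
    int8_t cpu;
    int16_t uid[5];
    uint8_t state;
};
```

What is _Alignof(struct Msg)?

2

member alignments: lock=2, gid=2, prio=2, refcount=2, start_time=2, pid=1, cpu=1, uid=2, state=1
max = 2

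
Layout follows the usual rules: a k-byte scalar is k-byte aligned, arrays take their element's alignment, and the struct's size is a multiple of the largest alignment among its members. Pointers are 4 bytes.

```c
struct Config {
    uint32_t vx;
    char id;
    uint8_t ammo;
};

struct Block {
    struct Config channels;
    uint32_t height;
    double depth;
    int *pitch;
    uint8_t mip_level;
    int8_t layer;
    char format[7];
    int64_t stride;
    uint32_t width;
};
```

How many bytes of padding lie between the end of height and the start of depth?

Config: 0..4  vx  (4B, 4-aligned); 4..5  id  (1B, 1-aligned); 5..6  ammo  (1B, 1-aligned); 6..8  -- tail padding (2B); sizeof = 8, alignof = 4
0..8  channels  (8B, 4-aligned)
8..12  height  (4B, 4-aligned)
12..16  -- padding (4B)
16..24  depth  (8B, 8-aligned)

4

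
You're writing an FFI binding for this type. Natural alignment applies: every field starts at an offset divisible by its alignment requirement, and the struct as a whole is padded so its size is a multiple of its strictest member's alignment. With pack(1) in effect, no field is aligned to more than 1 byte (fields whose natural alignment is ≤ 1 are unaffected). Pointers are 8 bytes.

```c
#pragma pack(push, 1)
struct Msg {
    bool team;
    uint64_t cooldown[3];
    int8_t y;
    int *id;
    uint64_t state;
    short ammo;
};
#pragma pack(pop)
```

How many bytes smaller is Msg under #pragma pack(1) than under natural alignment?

20

natural layout:
  team at 0 (size 1, align 1) → ends 1
  pad 7 to align 8 for cooldown
  cooldown at 8 (size 24, align 8) → ends 32
  y at 32 (size 1, align 1) → ends 33
  pad 7 to align 8 for id
  id at 40 (size 8, align 8) → ends 48
  state at 48 (size 8, align 8) → ends 56
  ammo at 56 (size 2, align 2) → ends 58
  tail pad 6 to reach multiple of 8
  total 64 bytes, alignment 8
packed(1) layout:
  team at 0 (size 1, align 1) → ends 1
  cooldown at 1 (size 24, align 1) → ends 25
  y at 25 (size 1, align 1) → ends 26
  id at 26 (size 8, align 1) → ends 34
  state at 34 (size 8, align 1) → ends 42
  ammo at 42 (size 2, align 1) → ends 44
  total 44 bytes, alignment 1
64 − 44 = 20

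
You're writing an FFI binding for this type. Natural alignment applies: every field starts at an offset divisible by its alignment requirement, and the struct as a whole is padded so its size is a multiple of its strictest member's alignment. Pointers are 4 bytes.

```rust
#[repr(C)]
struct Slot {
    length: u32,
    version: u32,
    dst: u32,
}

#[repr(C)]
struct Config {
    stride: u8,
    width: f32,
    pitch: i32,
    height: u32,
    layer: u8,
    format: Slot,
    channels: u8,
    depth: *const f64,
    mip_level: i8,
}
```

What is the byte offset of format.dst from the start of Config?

28

Slot: @0: length [4B, align 4] → 4; @4: version [4B, align 4] → 8; @8: dst [4B, align 4] → 12; size 12, align 4
@0: stride [1B, align 1] → 1
+3 pad (align 4)
@4: width [4B, align 4] → 8
@8: pitch [4B, align 4] → 12
@12: height [4B, align 4] → 16
@16: layer [1B, align 1] → 17
+3 pad (align 4)
@20: format [12B, align 4] → 32
within Slot: dst at 8
20 + 8 = 28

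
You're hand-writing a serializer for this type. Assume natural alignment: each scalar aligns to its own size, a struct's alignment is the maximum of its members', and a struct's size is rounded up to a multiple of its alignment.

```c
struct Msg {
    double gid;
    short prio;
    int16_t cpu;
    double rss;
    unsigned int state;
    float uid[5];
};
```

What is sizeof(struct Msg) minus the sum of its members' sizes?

gid at 0 (size 8, align 8) → ends 8
prio at 8 (size 2, align 2) → ends 10
cpu at 10 (size 2, align 2) → ends 12
pad 4 to align 8 for rss
rss at 16 (size 8, align 8) → ends 24
state at 24 (size 4, align 4) → ends 28
uid at 28 (size 20, align 4) → ends 48
total 48 bytes, alignment 8
data bytes 44, size 48 → padding 4

4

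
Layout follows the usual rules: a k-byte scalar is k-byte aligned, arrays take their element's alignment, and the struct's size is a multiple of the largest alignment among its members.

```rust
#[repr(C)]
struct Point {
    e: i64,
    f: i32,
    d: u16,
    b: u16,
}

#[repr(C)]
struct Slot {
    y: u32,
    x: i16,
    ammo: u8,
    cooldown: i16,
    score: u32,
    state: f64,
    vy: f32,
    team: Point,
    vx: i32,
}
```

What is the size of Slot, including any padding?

Point: @0: e [8B, align 8] → 8; @8: f [4B, align 4] → 12; @12: d [2B, align 2] → 14; @14: b [2B, align 2] → 16; size 16, align 8
@0: y [4B, align 4] → 4
@4: x [2B, align 2] → 6
@6: ammo [1B, align 1] → 7
+1 pad (align 2)
@8: cooldown [2B, align 2] → 10
+2 pad (align 4)
@12: score [4B, align 4] → 16
@16: state [8B, align 8] → 24
@24: vy [4B, align 4] → 28
+4 pad (align 8)
@32: team [16B, align 8] → 48
@48: vx [4B, align 4] → 52
+4 tail pad (align 8)
size 56, align 8

56 bytes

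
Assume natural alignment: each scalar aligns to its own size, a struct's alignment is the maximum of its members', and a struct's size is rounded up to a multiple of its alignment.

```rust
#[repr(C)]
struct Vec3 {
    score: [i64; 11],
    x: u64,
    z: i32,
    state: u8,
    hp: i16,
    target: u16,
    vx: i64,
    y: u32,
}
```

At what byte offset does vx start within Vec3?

0..88  score  (88B, 8-aligned)
88..96  x  (8B, 8-aligned)
96..100  z  (4B, 4-aligned)
100..101  state  (1B, 1-aligned)
101..102  -- padding (1B)
102..104  hp  (2B, 2-aligned)
104..106  target  (2B, 2-aligned)
106..112  -- padding (6B)
112..120  vx  (8B, 8-aligned)

112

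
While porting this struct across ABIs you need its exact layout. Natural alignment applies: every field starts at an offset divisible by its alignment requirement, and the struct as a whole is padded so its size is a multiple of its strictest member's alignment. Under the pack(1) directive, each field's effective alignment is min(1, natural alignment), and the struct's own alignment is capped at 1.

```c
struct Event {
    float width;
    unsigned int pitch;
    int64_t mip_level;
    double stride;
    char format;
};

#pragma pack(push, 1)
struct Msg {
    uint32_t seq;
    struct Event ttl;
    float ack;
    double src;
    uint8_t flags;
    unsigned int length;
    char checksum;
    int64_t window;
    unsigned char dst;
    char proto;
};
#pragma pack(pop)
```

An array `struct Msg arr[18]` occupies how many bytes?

1152

Event: @0: width [4B, align 4] → 4; @4: pitch [4B, align 4] → 8; @8: mip_level [8B, align 8] → 16; @16: stride [8B, align 8] → 24; @24: format [1B, align 1] → 25; +7 tail pad (align 8); size 32, align 8
@0: seq [4B, align 1] → 4
@4: ttl [32B, align 1] → 36
@36: ack [4B, align 1] → 40
@40: src [8B, align 1] → 48
@48: flags [1B, align 1] → 49
@49: length [4B, align 1] → 53
@53: checksum [1B, align 1] → 54
@54: window [8B, align 1] → 62
@62: dst [1B, align 1] → 63
@63: proto [1B, align 1] → 64
size 64, align 1
array of 18: 18 × 64 = 1152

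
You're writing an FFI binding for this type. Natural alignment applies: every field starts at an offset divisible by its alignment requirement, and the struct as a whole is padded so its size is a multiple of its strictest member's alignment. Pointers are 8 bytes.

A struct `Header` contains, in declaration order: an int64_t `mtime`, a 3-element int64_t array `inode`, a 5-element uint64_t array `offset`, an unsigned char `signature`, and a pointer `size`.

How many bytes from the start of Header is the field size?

mtime at 0 (size 8, align 8) → ends 8
inode at 8 (size 24, align 8) → ends 32
offset at 32 (size 40, align 8) → ends 72
signature at 72 (size 1, align 1) → ends 73
pad 7 to align 8 for size
size at 80 (size 8, align 8) → ends 88

80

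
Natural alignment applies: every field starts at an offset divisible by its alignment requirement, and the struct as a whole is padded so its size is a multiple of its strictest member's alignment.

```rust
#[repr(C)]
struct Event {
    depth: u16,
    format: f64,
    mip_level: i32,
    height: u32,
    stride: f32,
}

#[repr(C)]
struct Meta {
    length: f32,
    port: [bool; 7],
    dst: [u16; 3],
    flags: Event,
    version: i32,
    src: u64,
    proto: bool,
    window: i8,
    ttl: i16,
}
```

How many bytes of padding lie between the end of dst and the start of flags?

6

Event: 0..2  depth  (2B, 2-aligned); 2..8  -- padding (6B); 8..16  format  (8B, 8-aligned); 16..20  mip_level  (4B, 4-aligned); 20..24  height  (4B, 4-aligned); 24..28  stride  (4B, 4-aligned); 28..32  -- tail padding (4B); sizeof = 32, alignof = 8
0..4  length  (4B, 4-aligned)
4..11  port  (7B, 1-aligned)
11..12  -- padding (1B)
12..18  dst  (6B, 2-aligned)
18..24  -- padding (6B)
24..56  flags  (32B, 8-aligned)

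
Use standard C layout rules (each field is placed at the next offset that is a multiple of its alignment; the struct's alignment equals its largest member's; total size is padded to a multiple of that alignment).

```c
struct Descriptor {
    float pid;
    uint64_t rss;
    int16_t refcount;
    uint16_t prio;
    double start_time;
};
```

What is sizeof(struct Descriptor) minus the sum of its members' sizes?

8

pid at 0 (size 4, align 4) → ends 4
pad 4 to align 8 for rss
rss at 8 (size 8, align 8) → ends 16
refcount at 16 (size 2, align 2) → ends 18
prio at 18 (size 2, align 2) → ends 20
pad 4 to align 8 for start_time
start_time at 24 (size 8, align 8) → ends 32
total 32 bytes, alignment 8
data bytes 24, size 32 → padding 8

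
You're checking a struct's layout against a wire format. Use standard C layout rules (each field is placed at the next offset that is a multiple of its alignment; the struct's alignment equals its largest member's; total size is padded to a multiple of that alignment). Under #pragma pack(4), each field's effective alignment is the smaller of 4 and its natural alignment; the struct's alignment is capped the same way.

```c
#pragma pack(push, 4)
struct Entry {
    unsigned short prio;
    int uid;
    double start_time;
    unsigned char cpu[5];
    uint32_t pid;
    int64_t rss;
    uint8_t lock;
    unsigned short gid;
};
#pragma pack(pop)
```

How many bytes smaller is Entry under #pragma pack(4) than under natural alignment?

natural layout:
  @0: prio [2B, align 2] → 2
  +2 pad (align 4)
  @4: uid [4B, align 4] → 8
  @8: start_time [8B, align 8] → 16
  @16: cpu [5B, align 1] → 21
  +3 pad (align 4)
  @24: pid [4B, align 4] → 28
  +4 pad (align 8)
  @32: rss [8B, align 8] → 40
  @40: lock [1B, align 1] → 41
  +1 pad (align 2)
  @42: gid [2B, align 2] → 44
  +4 tail pad (align 8)
  size 48, align 8
packed(4) layout:
  @0: prio [2B, align 2] → 2
  +2 pad (align 4)
  @4: uid [4B, align 4] → 8
  @8: start_time [8B, align 4] → 16
  @16: cpu [5B, align 1] → 21
  +3 pad (align 4)
  @24: pid [4B, align 4] → 28
  @28: rss [8B, align 4] → 36
  @36: lock [1B, align 1] → 37
  +1 pad (align 2)
  @38: gid [2B, align 2] → 40
  size 40, align 4
48 − 40 = 8

8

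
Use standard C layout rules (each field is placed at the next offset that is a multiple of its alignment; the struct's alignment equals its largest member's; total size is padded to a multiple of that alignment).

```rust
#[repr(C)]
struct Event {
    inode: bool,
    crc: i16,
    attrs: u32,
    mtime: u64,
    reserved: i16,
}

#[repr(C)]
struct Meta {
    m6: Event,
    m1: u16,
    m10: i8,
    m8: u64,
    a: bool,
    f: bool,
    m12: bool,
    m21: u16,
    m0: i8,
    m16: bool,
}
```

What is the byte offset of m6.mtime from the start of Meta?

Event: inode at 0 (size 1, align 1) → ends 1; pad 1 to align 2 for crc; crc at 2 (size 2, align 2) → ends 4; attrs at 4 (size 4, align 4) → ends 8; mtime at 8 (size 8, align 8) → ends 16; reserved at 16 (size 2, align 2) → ends 18; tail pad 6 to reach multiple of 8; total 24 bytes, alignment 8
m6 at 0 (size 24, align 8) → ends 24
within Event: mtime at 8
0 + 8 = 8

8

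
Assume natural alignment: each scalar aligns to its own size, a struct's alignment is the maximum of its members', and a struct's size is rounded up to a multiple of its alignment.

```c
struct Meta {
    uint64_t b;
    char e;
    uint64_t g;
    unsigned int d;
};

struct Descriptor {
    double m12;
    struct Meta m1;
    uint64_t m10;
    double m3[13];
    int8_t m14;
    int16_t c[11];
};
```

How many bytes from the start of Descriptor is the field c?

154

Meta: b at 0 (size 8, align 8) → ends 8; e at 8 (size 1, align 1) → ends 9; pad 7 to align 8 for g; g at 16 (size 8, align 8) → ends 24; d at 24 (size 4, align 4) → ends 28; tail pad 4 to reach multiple of 8; total 32 bytes, alignment 8
m12 at 0 (size 8, align 8) → ends 8
m1 at 8 (size 32, align 8) → ends 40
m10 at 40 (size 8, align 8) → ends 48
m3 at 48 (size 104, align 8) → ends 152
m14 at 152 (size 1, align 1) → ends 153
pad 1 to align 2 for c
c at 154 (size 22, align 2) → ends 176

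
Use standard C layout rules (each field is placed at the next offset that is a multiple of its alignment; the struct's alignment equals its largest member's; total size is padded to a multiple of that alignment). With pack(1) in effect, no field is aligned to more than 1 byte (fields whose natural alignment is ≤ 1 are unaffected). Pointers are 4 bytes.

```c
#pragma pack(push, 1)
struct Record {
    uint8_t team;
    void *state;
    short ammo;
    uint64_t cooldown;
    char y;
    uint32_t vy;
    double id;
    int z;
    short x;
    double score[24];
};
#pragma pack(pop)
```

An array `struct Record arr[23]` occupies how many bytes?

5198

@0: team [1B, align 1] → 1
@1: state [4B, align 1] → 5
@5: ammo [2B, align 1] → 7
@7: cooldown [8B, align 1] → 15
@15: y [1B, align 1] → 16
@16: vy [4B, align 1] → 20
@20: id [8B, align 1] → 28
@28: z [4B, align 1] → 32
@32: x [2B, align 1] → 34
@34: score [192B, align 1] → 226
size 226, align 1
array of 23: 23 × 226 = 5198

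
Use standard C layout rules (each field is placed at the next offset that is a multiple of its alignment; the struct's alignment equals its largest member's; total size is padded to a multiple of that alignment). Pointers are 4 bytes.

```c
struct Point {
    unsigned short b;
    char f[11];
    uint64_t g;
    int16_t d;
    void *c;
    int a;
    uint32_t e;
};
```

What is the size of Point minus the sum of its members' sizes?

5

@0: b [2B, align 2] → 2
@2: f [11B, align 1] → 13
+3 pad (align 8)
@16: g [8B, align 8] → 24
@24: d [2B, align 2] → 26
+2 pad (align 4)
@28: c [4B, align 4] → 32
@32: a [4B, align 4] → 36
@36: e [4B, align 4] → 40
size 40, align 8
data bytes 35, size 40 → padding 5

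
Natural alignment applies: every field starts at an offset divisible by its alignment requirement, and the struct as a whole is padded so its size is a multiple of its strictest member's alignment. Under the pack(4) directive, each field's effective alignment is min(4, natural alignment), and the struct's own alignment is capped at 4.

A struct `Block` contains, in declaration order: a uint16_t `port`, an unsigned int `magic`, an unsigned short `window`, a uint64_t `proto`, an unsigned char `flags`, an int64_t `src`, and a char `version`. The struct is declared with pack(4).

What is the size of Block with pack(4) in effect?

36

port at 0 (size 2, align 2) → ends 2
pad 2 to align 4 for magic
magic at 4 (size 4, align 4) → ends 8
window at 8 (size 2, align 2) → ends 10
pad 2 to align 4 for proto
proto at 12 (size 8, align 4) → ends 20
flags at 20 (size 1, align 1) → ends 21
pad 3 to align 4 for src
src at 24 (size 8, align 4) → ends 32
version at 32 (size 1, align 1) → ends 33
tail pad 3 to reach multiple of 4
total 36 bytes, alignment 4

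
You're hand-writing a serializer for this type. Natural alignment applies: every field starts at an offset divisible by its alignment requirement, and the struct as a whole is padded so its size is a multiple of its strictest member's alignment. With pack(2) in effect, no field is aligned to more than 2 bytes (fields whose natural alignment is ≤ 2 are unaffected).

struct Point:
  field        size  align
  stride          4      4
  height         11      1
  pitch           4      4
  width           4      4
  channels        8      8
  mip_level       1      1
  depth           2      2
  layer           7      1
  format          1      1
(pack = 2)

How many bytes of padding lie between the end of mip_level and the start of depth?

1

@0: stride [4B, align 2] → 4
@4: height [11B, align 1] → 15
+1 pad (align 2)
@16: pitch [4B, align 2] → 20
@20: width [4B, align 2] → 24
@24: channels [8B, align 2] → 32
@32: mip_level [1B, align 1] → 33
+1 pad (align 2)
@34: depth [2B, align 2] → 36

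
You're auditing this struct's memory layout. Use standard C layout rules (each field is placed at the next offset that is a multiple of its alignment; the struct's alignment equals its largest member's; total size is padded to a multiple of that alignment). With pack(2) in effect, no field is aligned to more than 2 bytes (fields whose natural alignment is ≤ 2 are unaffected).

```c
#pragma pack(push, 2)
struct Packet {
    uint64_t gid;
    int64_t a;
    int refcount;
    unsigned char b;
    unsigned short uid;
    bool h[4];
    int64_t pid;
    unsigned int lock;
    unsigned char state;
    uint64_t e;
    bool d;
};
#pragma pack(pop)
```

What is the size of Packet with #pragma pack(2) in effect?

52

@0: gid [8B, align 2] → 8
@8: a [8B, align 2] → 16
@16: refcount [4B, align 2] → 20
@20: b [1B, align 1] → 21
+1 pad (align 2)
@22: uid [2B, align 2] → 24
@24: h [4B, align 1] → 28
@28: pid [8B, align 2] → 36
@36: lock [4B, align 2] → 40
@40: state [1B, align 1] → 41
+1 pad (align 2)
@42: e [8B, align 2] → 50
@50: d [1B, align 1] → 51
+1 tail pad (align 2)
size 52, align 2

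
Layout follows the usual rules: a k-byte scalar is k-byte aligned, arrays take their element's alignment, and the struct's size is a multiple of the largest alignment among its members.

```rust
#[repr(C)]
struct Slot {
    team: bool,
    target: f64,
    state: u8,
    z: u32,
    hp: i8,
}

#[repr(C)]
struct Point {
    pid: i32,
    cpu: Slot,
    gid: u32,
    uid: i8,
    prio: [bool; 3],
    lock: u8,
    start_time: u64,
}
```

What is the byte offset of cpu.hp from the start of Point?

32

Slot: team at 0 (size 1, align 1) → ends 1; pad 7 to align 8 for target; target at 8 (size 8, align 8) → ends 16; state at 16 (size 1, align 1) → ends 17; pad 3 to align 4 for z; z at 20 (size 4, align 4) → ends 24; hp at 24 (size 1, align 1) → ends 25; tail pad 7 to reach multiple of 8; total 32 bytes, alignment 8
pid at 0 (size 4, align 4) → ends 4
pad 4 to align 8 for cpu
cpu at 8 (size 32, align 8) → ends 40
within Slot: hp at 24
8 + 24 = 32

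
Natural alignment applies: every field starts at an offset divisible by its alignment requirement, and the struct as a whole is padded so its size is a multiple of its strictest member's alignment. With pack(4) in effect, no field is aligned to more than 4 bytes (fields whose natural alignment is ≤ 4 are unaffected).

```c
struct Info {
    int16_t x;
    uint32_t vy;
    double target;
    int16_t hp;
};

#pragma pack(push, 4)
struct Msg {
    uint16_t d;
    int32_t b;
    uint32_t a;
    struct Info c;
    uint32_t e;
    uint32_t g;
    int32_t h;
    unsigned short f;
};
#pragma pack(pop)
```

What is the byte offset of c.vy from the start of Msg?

16

Info: 0..2  x  (2B, 2-aligned); 2..4  -- padding (2B); 4..8  vy  (4B, 4-aligned); 8..16  target  (8B, 8-aligned); 16..18  hp  (2B, 2-aligned); 18..24  -- tail padding (6B); sizeof = 24, alignof = 8
0..2  d  (2B, 2-aligned)
2..4  -- padding (2B)
4..8  b  (4B, 4-aligned)
8..12  a  (4B, 4-aligned)
12..36  c  (24B, 4-aligned)
within Info: vy at 4
12 + 4 = 16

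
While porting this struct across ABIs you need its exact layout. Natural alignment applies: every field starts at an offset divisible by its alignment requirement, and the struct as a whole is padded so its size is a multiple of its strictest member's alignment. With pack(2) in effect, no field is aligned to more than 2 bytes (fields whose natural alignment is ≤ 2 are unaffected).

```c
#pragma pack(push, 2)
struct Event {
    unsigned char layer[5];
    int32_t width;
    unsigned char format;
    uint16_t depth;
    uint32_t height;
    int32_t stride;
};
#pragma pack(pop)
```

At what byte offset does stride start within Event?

layer at 0 (size 5, align 1) → ends 5
pad 1 to align 2 for width
width at 6 (size 4, align 2) → ends 10
format at 10 (size 1, align 1) → ends 11
pad 1 to align 2 for depth
depth at 12 (size 2, align 2) → ends 14
height at 14 (size 4, align 2) → ends 18
stride at 18 (size 4, align 2) → ends 22

18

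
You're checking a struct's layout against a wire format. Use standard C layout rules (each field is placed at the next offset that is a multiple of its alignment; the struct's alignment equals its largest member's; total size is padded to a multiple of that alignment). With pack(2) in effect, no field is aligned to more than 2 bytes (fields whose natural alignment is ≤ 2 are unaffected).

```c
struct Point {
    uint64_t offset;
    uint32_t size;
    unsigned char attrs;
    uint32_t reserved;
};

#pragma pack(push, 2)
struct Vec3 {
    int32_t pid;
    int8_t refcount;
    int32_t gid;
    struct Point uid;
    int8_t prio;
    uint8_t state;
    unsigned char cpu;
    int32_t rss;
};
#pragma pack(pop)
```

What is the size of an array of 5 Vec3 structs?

Point: offset at 0 (size 8, align 8) → ends 8; size at 8 (size 4, align 4) → ends 12; attrs at 12 (size 1, align 1) → ends 13; pad 3 to align 4 for reserved; reserved at 16 (size 4, align 4) → ends 20; tail pad 4 to reach multiple of 8; total 24 bytes, alignment 8
pid at 0 (size 4, align 2) → ends 4
refcount at 4 (size 1, align 1) → ends 5
pad 1 to align 2 for gid
gid at 6 (size 4, align 2) → ends 10
uid at 10 (size 24, align 2) → ends 34
prio at 34 (size 1, align 1) → ends 35
state at 35 (size 1, align 1) → ends 36
cpu at 36 (size 1, align 1) → ends 37
pad 1 to align 2 for rss
rss at 38 (size 4, align 2) → ends 42
total 42 bytes, alignment 2
array of 5: 5 × 42 = 210

210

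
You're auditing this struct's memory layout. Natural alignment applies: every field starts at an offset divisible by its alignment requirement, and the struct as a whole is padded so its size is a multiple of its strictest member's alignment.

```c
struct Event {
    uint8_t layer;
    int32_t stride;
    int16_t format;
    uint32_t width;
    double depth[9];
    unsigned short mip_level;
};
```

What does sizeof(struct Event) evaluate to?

layer at 0 (size 1, align 1) → ends 1
pad 3 to align 4 for stride
stride at 4 (size 4, align 4) → ends 8
format at 8 (size 2, align 2) → ends 10
pad 2 to align 4 for width
width at 12 (size 4, align 4) → ends 16
depth at 16 (size 72, align 8) → ends 88
mip_level at 88 (size 2, align 2) → ends 90
tail pad 6 to reach multiple of 8
total 96 bytes, alignment 8

96 bytes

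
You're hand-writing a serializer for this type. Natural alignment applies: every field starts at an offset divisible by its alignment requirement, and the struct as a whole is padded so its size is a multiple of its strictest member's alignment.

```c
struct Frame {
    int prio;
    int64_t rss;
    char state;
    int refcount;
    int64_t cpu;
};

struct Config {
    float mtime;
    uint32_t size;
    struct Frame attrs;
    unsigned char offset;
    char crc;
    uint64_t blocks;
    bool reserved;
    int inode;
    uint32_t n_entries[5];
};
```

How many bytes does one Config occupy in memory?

88

Frame: 0..4  prio  (4B, 4-aligned); 4..8  -- padding (4B); 8..16  rss  (8B, 8-aligned); 16..17  state  (1B, 1-aligned); 17..20  -- padding (3B); 20..24  refcount  (4B, 4-aligned); 24..32  cpu  (8B, 8-aligned); sizeof = 32, alignof = 8
0..4  mtime  (4B, 4-aligned)
4..8  size  (4B, 4-aligned)
8..40  attrs  (32B, 8-aligned)
40..41  offset  (1B, 1-aligned)
41..42  crc  (1B, 1-aligned)
42..48  -- padding (6B)
48..56  blocks  (8B, 8-aligned)
56..57  reserved  (1B, 1-aligned)
57..60  -- padding (3B)
60..64  inode  (4B, 4-aligned)
64..84  n_entries  (20B, 4-aligned)
84..88  -- tail padding (4B)
sizeof = 88, alignof = 8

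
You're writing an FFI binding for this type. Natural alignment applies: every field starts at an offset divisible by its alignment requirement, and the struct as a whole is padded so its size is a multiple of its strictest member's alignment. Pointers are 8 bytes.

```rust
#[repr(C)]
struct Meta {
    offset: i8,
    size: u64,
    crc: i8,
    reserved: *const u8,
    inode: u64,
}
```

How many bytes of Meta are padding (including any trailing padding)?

14

@0: offset [1B, align 1] → 1
+7 pad (align 8)
@8: size [8B, align 8] → 16
@16: crc [1B, align 1] → 17
+7 pad (align 8)
@24: reserved [8B, align 8] → 32
@32: inode [8B, align 8] → 40
size 40, align 8
data bytes 26, size 40 → padding 14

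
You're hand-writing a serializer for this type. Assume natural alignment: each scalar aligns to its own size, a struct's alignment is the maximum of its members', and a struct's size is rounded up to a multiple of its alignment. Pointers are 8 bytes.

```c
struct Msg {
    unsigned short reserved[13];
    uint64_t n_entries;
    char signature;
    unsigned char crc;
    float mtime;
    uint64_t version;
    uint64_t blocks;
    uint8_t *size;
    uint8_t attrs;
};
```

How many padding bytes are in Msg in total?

15

reserved at 0 (size 26, align 2) → ends 26
pad 6 to align 8 for n_entries
n_entries at 32 (size 8, align 8) → ends 40
signature at 40 (size 1, align 1) → ends 41
crc at 41 (size 1, align 1) → ends 42
pad 2 to align 4 for mtime
mtime at 44 (size 4, align 4) → ends 48
version at 48 (size 8, align 8) → ends 56
blocks at 56 (size 8, align 8) → ends 64
size at 64 (size 8, align 8) → ends 72
attrs at 72 (size 1, align 1) → ends 73
tail pad 7 to reach multiple of 8
total 80 bytes, alignment 8
data bytes 65, size 80 → padding 15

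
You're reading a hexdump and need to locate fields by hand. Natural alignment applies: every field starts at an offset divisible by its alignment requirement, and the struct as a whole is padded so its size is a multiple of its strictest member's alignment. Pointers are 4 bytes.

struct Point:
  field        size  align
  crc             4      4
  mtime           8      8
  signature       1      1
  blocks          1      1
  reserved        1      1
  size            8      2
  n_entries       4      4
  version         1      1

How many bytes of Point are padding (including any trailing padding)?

12

0..4  crc  (4B, 4-aligned)
4..8  -- padding (4B)
8..16  mtime  (8B, 8-aligned)
16..17  signature  (1B, 1-aligned)
17..18  blocks  (1B, 1-aligned)
18..19  reserved  (1B, 1-aligned)
19..20  -- padding (1B)
20..28  size  (8B, 2-aligned)
28..32  n_entries  (4B, 4-aligned)
32..33  version  (1B, 1-aligned)
33..40  -- tail padding (7B)
sizeof = 40, alignof = 8
data bytes 28, size 40 → padding 12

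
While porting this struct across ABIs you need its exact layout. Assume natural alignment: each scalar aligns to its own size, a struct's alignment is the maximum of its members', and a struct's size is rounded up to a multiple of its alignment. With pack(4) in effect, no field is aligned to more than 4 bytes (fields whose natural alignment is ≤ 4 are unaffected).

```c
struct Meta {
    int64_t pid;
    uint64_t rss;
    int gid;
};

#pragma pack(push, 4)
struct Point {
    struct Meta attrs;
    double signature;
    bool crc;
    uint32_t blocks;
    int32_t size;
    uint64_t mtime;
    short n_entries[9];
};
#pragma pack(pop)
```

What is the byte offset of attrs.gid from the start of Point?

16

Meta: @0: pid [8B, align 8] → 8; @8: rss [8B, align 8] → 16; @16: gid [4B, align 4] → 20; +4 tail pad (align 8); size 24, align 8
@0: attrs [24B, align 4] → 24
within Meta: gid at 16
0 + 16 = 16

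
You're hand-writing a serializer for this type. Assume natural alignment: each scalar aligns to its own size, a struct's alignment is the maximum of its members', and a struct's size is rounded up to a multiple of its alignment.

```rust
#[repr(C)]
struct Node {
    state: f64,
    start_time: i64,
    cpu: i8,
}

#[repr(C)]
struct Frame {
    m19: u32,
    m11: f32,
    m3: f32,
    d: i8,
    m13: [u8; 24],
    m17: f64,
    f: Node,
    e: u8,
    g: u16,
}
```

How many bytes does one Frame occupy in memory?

Node: @0: state [8B, align 8] → 8; @8: start_time [8B, align 8] → 16; @16: cpu [1B, align 1] → 17; +7 tail pad (align 8); size 24, align 8
@0: m19 [4B, align 4] → 4
@4: m11 [4B, align 4] → 8
@8: m3 [4B, align 4] → 12
@12: d [1B, align 1] → 13
@13: m13 [24B, align 1] → 37
+3 pad (align 8)
@40: m17 [8B, align 8] → 48
@48: f [24B, align 8] → 72
@72: e [1B, align 1] → 73
+1 pad (align 2)
@74: g [2B, align 2] → 76
+4 tail pad (align 8)
size 80, align 8

80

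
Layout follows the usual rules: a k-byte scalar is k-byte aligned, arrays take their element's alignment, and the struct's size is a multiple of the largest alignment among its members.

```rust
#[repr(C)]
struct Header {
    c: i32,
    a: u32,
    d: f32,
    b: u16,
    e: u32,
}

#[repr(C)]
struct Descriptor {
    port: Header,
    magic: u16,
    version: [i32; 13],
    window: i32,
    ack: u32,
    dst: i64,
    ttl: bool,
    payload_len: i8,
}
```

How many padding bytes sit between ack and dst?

Header: c at 0 (size 4, align 4) → ends 4; a at 4 (size 4, align 4) → ends 8; d at 8 (size 4, align 4) → ends 12; b at 12 (size 2, align 2) → ends 14; pad 2 to align 4 for e; e at 16 (size 4, align 4) → ends 20; total 20 bytes, alignment 4
port at 0 (size 20, align 4) → ends 20
magic at 20 (size 2, align 2) → ends 22
pad 2 to align 4 for version
version at 24 (size 52, align 4) → ends 76
window at 76 (size 4, align 4) → ends 80
ack at 80 (size 4, align 4) → ends 84
pad 4 to align 8 for dst
dst at 88 (size 8, align 8) → ends 96

4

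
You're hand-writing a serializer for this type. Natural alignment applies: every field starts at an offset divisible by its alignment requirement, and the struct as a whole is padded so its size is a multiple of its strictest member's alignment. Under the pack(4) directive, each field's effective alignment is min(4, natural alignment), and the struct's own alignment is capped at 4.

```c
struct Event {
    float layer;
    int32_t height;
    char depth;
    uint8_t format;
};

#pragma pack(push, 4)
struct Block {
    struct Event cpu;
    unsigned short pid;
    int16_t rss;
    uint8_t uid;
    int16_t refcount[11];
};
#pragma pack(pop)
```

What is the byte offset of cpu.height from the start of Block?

Event: layer at 0 (size 4, align 4) → ends 4; height at 4 (size 4, align 4) → ends 8; depth at 8 (size 1, align 1) → ends 9; format at 9 (size 1, align 1) → ends 10; tail pad 2 to reach multiple of 4; total 12 bytes, alignment 4
cpu at 0 (size 12, align 4) → ends 12
within Event: height at 4
0 + 4 = 4

4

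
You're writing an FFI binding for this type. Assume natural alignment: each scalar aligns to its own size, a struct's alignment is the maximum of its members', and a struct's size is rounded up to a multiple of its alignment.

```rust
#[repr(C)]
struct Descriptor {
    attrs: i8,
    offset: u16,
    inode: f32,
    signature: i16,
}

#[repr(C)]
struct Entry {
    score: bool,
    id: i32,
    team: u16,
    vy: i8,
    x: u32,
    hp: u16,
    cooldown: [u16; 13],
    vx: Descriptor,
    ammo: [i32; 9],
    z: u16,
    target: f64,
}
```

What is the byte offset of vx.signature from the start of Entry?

52

Descriptor: 0..1  attrs  (1B, 1-aligned); 1..2  -- padding (1B); 2..4  offset  (2B, 2-aligned); 4..8  inode  (4B, 4-aligned); 8..10  signature  (2B, 2-aligned); 10..12  -- tail padding (2B); sizeof = 12, alignof = 4
0..1  score  (1B, 1-aligned)
1..4  -- padding (3B)
4..8  id  (4B, 4-aligned)
8..10  team  (2B, 2-aligned)
10..11  vy  (1B, 1-aligned)
11..12  -- padding (1B)
12..16  x  (4B, 4-aligned)
16..18  hp  (2B, 2-aligned)
18..44  cooldown  (26B, 2-aligned)
44..56  vx  (12B, 4-aligned)
within Descriptor: signature at 8
44 + 8 = 52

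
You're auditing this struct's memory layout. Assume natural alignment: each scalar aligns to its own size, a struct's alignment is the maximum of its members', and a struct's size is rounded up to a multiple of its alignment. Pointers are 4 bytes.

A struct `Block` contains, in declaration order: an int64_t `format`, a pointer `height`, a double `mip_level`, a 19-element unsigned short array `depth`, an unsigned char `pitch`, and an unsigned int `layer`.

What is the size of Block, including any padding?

format at 0 (size 8, align 8) → ends 8
height at 8 (size 4, align 4) → ends 12
pad 4 to align 8 for mip_level
mip_level at 16 (size 8, align 8) → ends 24
depth at 24 (size 38, align 2) → ends 62
pitch at 62 (size 1, align 1) → ends 63
pad 1 to align 4 for layer
layer at 64 (size 4, align 4) → ends 68
tail pad 4 to reach multiple of 8
total 72 bytes, alignment 8

72 bytes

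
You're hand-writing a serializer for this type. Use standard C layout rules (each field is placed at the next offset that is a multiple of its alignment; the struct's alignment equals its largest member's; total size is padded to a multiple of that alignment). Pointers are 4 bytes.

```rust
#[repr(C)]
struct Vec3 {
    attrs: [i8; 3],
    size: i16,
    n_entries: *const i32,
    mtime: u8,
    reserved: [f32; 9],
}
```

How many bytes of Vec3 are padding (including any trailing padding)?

6

attrs at 0 (size 3, align 1) → ends 3
pad 1 to align 2 for size
size at 4 (size 2, align 2) → ends 6
pad 2 to align 4 for n_entries
n_entries at 8 (size 4, align 4) → ends 12
mtime at 12 (size 1, align 1) → ends 13
pad 3 to align 4 for reserved
reserved at 16 (size 36, align 4) → ends 52
total 52 bytes, alignment 4
data bytes 46, size 52 → padding 6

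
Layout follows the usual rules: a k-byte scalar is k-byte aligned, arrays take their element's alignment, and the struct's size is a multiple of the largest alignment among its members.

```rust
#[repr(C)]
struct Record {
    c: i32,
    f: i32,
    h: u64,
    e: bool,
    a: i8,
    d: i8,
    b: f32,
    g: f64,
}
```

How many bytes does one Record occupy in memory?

32

0..4  c  (4B, 4-aligned)
4..8  f  (4B, 4-aligned)
8..16  h  (8B, 8-aligned)
16..17  e  (1B, 1-aligned)
17..18  a  (1B, 1-aligned)
18..19  d  (1B, 1-aligned)
19..20  -- padding (1B)
20..24  b  (4B, 4-aligned)
24..32  g  (8B, 8-aligned)
sizeof = 32, alignof = 8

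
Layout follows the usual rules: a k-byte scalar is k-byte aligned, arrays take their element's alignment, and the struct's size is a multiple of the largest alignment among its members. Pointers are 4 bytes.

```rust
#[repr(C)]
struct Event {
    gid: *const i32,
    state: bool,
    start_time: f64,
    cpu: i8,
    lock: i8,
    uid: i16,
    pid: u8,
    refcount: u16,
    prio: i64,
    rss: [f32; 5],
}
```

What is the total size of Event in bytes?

@0: gid [4B, align 4] → 4
@4: state [1B, align 1] → 5
+3 pad (align 8)
@8: start_time [8B, align 8] → 16
@16: cpu [1B, align 1] → 17
@17: lock [1B, align 1] → 18
@18: uid [2B, align 2] → 20
@20: pid [1B, align 1] → 21
+1 pad (align 2)
@22: refcount [2B, align 2] → 24
@24: prio [8B, align 8] → 32
@32: rss [20B, align 4] → 52
+4 tail pad (align 8)
size 56, align 8

56 bytes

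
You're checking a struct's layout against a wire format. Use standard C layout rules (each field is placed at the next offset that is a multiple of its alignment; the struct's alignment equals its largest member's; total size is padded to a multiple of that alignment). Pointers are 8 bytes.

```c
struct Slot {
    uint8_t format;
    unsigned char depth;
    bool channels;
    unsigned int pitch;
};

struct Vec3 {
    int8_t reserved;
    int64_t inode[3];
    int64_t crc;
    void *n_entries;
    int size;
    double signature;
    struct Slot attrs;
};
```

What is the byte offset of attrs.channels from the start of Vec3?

Slot: @0: format [1B, align 1] → 1; @1: depth [1B, align 1] → 2; @2: channels [1B, align 1] → 3; +1 pad (align 4); @4: pitch [4B, align 4] → 8; size 8, align 4
@0: reserved [1B, align 1] → 1
+7 pad (align 8)
@8: inode [24B, align 8] → 32
@32: crc [8B, align 8] → 40
@40: n_entries [8B, align 8] → 48
@48: size [4B, align 4] → 52
+4 pad (align 8)
@56: signature [8B, align 8] → 64
@64: attrs [8B, align 4] → 72
within Slot: channels at 2
64 + 2 = 66

66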